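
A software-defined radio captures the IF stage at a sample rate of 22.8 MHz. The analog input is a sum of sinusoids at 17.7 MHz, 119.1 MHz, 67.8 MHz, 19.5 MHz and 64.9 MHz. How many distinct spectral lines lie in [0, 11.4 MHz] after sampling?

fs/2 = 11.4 MHz.
17.7 MHz > fs/2 = 11.4 MHz, folds to fs − 17.7 MHz = 5.1 MHz.
119.1 MHz mod fs = 5.1 MHz.
5.1 MHz ≤ fs/2 = 11.4 MHz, appears at 5.1 MHz.
67.8 MHz mod fs = 22.2 MHz.
22.2 MHz > fs/2 = 11.4 MHz, folds to fs − 22.2 MHz = 0.6 MHz.
19.5 MHz > fs/2 = 11.4 MHz, folds to fs − 19.5 MHz = 3.3 MHz.
64.9 MHz mod fs = 19.3 MHz.
19.3 MHz > fs/2 = 11.4 MHz, folds to fs − 19.3 MHz = 3.5 MHz.
Distinct values: {0.6 MHz, 3.3 MHz, 3.5 MHz, 5.1 MHz} → 4.

4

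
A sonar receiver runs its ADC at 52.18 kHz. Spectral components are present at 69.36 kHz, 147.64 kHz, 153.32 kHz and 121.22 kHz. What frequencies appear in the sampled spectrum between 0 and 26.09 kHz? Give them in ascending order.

3.22 kHz, 8.9 kHz, 16.86 kHz, 17.18 kHz

fs/2 = 26.09 kHz.
69.36 kHz mod fs = 17.18 kHz.
17.18 kHz ≤ fs/2 = 26.09 kHz, appears at 17.18 kHz.
147.64 kHz mod fs = 43.28 kHz.
43.28 kHz > fs/2 = 26.09 kHz, folds to fs − 43.28 kHz = 8.9 kHz.
153.32 kHz mod fs = 48.96 kHz.
48.96 kHz > fs/2 = 26.09 kHz, folds to fs − 48.96 kHz = 3.22 kHz.
121.22 kHz mod fs = 16.86 kHz.
16.86 kHz ≤ fs/2 = 26.09 kHz, appears at 16.86 kHz.
Distinct values: {3.22 kHz, 8.9 kHz, 16.86 kHz, 17.18 kHz}.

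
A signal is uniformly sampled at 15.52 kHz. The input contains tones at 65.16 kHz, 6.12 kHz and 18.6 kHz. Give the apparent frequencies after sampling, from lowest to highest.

fs/2 = 7.76 kHz.
65.16 kHz mod fs = 3.08 kHz.
3.08 kHz ≤ fs/2 = 7.76 kHz, appears at 3.08 kHz.
6.12 kHz ≤ fs/2 = 7.76 kHz, passes unchanged.
18.6 kHz mod fs = 3.08 kHz.
3.08 kHz ≤ fs/2 = 7.76 kHz, appears at 3.08 kHz.
Distinct values: {3.08 kHz, 6.12 kHz}.

3.08 kHz, 6.12 kHz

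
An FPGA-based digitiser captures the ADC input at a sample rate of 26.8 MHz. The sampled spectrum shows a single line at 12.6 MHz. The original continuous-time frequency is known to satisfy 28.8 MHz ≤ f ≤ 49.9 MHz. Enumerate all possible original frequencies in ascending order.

Frequencies that alias to 12.6 MHz are k·fs ± 12.6 MHz for integer k ≥ 0.
k=0: 12.6 MHz.
k=1: 14.2 MHz, 39.4 MHz.
k=2: 41 MHz, 66.2 MHz.
k=3: 67.8 MHz, 93 MHz.
Within [28.8 MHz, 49.9 MHz]: 39.4 MHz, 41 MHz.

39.4 MHz, 41 MHz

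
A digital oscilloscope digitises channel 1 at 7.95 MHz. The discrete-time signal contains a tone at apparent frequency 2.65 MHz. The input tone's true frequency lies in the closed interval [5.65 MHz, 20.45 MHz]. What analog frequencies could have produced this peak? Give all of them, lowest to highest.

10.6 MHz, 13.25 MHz, 18.55 MHz

Frequencies that alias to 2.65 MHz are k·fs ± 2.65 MHz for integer k ≥ 0.
k=0: 2.65 MHz.
k=1: 5.3 MHz, 10.6 MHz.
k=2: 13.25 MHz, 18.55 MHz.
k=3: 21.2 MHz, 26.5 MHz.
Within [5.65 MHz, 20.45 MHz]: 10.6 MHz, 13.25 MHz, 18.55 MHz.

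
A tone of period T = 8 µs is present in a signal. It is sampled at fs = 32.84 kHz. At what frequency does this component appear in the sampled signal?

T = 8 µs → f = 1/T = 125 kHz.
125 kHz mod fs = 26.48 kHz.
26.48 kHz > fs/2 = 16.42 kHz, folds to fs − 26.48 kHz = 6.36 kHz.

6.36 kHz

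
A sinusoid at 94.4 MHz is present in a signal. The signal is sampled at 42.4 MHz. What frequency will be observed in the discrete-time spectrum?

94.4 MHz mod fs = 9.6 MHz.
9.6 MHz ≤ fs/2 = 21.2 MHz, appears at 9.6 MHz.

9.6 MHz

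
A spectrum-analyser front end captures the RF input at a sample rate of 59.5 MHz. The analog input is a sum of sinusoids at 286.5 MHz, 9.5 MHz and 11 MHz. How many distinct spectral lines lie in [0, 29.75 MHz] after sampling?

fs/2 = 29.75 MHz.
286.5 MHz mod fs = 48.5 MHz.
48.5 MHz > fs/2 = 29.75 MHz, folds to fs − 48.5 MHz = 11 MHz.
9.5 MHz ≤ fs/2 = 29.75 MHz, passes unchanged.
11 MHz ≤ fs/2 = 29.75 MHz, passes unchanged.
Distinct values: {9.5 MHz, 11 MHz} → 2.

2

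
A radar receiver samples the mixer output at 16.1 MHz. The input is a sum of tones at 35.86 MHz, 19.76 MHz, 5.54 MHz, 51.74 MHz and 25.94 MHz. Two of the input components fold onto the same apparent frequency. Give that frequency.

3.66 MHz

fs/2 = 8.05 MHz.
35.86 MHz mod fs = 3.66 MHz.
3.66 MHz ≤ fs/2 = 8.05 MHz, appears at 3.66 MHz.
19.76 MHz mod fs = 3.66 MHz.
3.66 MHz ≤ fs/2 = 8.05 MHz, appears at 3.66 MHz.
5.54 MHz ≤ fs/2 = 8.05 MHz, passes unchanged.
51.74 MHz mod fs = 3.44 MHz.
3.44 MHz ≤ fs/2 = 8.05 MHz, appears at 3.44 MHz.
25.94 MHz mod fs = 9.84 MHz.
9.84 MHz > fs/2 = 8.05 MHz, folds to fs − 9.84 MHz = 6.26 MHz.
19.76 MHz and 35.86 MHz both map to 3.66 MHz.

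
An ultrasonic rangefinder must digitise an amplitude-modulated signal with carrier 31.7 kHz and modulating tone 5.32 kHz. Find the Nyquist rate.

AM sidebands sit at fc ± fm = 26.38 kHz and 37.02 kHz.
Highest-frequency component: 37.02 kHz.
Nyquist rate = 2 × 37.02 kHz = 74.04 kHz.

74.04 kHz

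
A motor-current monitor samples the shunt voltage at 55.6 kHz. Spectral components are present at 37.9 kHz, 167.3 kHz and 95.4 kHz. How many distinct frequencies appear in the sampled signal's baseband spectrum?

fs/2 = 27.8 kHz.
37.9 kHz > fs/2 = 27.8 kHz, folds to fs − 37.9 kHz = 17.7 kHz.
167.3 kHz mod fs = 0.5 kHz.
0.5 kHz ≤ fs/2 = 27.8 kHz, appears at 0.5 kHz.
95.4 kHz mod fs = 39.8 kHz.
39.8 kHz > fs/2 = 27.8 kHz, folds to fs − 39.8 kHz = 15.8 kHz.
Distinct values: {0.5 kHz, 15.8 kHz, 17.7 kHz} → 3.

3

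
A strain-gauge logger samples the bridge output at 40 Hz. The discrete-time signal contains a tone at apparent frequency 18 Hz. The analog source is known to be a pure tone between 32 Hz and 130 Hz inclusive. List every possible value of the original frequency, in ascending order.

58 Hz, 62 Hz, 98 Hz, 102 Hz

Frequencies that alias to 18 Hz are k·fs ± 18 Hz for integer k ≥ 0.
k=0: 18 Hz.
k=1: 22 Hz, 58 Hz.
k=2: 62 Hz, 98 Hz.
k=3: 102 Hz, 138 Hz.
k=4: 142 Hz, 178 Hz.
Within [32 Hz, 130 Hz]: 58 Hz, 62 Hz, 98 Hz, 102 Hz.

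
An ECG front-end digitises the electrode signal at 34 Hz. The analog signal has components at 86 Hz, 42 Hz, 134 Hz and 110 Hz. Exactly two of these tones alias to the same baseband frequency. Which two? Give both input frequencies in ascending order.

42 Hz, 110 Hz

fs/2 = 17 Hz.
86 Hz mod fs = 18 Hz.
18 Hz > fs/2 = 17 Hz, folds to fs − 18 Hz = 16 Hz.
42 Hz mod fs = 8 Hz.
8 Hz ≤ fs/2 = 17 Hz, appears at 8 Hz.
134 Hz mod fs = 32 Hz.
32 Hz > fs/2 = 17 Hz, folds to fs − 32 Hz = 2 Hz.
110 Hz mod fs = 8 Hz.
8 Hz ≤ fs/2 = 17 Hz, appears at 8 Hz.
42 Hz and 110 Hz both map to 8 Hz.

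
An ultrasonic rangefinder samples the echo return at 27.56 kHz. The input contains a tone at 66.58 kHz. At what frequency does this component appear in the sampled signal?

11.46 kHz

66.58 kHz mod fs = 11.46 kHz.
11.46 kHz ≤ fs/2 = 13.78 kHz, appears at 11.46 kHz.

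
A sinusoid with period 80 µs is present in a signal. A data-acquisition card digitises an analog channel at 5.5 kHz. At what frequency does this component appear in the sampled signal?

1.5 kHz

T = 80 µs → f = 1/T = 12.5 kHz.
12.5 kHz mod fs = 1.5 kHz.
1.5 kHz ≤ fs/2 = 2.75 kHz, appears at 1.5 kHz.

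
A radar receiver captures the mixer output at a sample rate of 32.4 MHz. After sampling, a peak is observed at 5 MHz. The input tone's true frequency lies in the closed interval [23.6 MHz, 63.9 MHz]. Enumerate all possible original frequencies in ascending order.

Frequencies that alias to 5 MHz are k·fs ± 5 MHz for integer k ≥ 0.
k=0: 5 MHz.
k=1: 27.4 MHz, 37.4 MHz.
k=2: 59.8 MHz, 69.8 MHz.
k=3: 92.2 MHz, 102.2 MHz.
Within [23.6 MHz, 63.9 MHz]: 27.4 MHz, 37.4 MHz, 59.8 MHz.

27.4 MHz, 37.4 MHz, 59.8 MHz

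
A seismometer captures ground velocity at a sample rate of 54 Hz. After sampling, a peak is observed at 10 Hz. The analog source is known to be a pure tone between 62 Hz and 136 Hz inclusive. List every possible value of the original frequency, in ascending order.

Frequencies that alias to 10 Hz are k·fs ± 10 Hz for integer k ≥ 0.
k=0: 10 Hz.
k=1: 44 Hz, 64 Hz.
k=2: 98 Hz, 118 Hz.
k=3: 152 Hz, 172 Hz.
Within [62 Hz, 136 Hz]: 64 Hz, 98 Hz, 118 Hz.

64 Hz, 98 Hz, 118 Hz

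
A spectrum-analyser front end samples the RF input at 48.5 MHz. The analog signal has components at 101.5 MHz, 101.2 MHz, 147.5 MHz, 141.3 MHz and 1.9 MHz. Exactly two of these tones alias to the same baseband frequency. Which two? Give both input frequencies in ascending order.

fs/2 = 24.25 MHz.
101.5 MHz mod fs = 4.5 MHz.
4.5 MHz ≤ fs/2 = 24.25 MHz, appears at 4.5 MHz.
101.2 MHz mod fs = 4.2 MHz.
4.2 MHz ≤ fs/2 = 24.25 MHz, appears at 4.2 MHz.
147.5 MHz mod fs = 2 MHz.
2 MHz ≤ fs/2 = 24.25 MHz, appears at 2 MHz.
141.3 MHz mod fs = 44.3 MHz.
44.3 MHz > fs/2 = 24.25 MHz, folds to fs − 44.3 MHz = 4.2 MHz.
1.9 MHz ≤ fs/2 = 24.25 MHz, passes unchanged.
101.2 MHz and 141.3 MHz both map to 4.2 MHz.

101.2 MHz, 141.3 MHz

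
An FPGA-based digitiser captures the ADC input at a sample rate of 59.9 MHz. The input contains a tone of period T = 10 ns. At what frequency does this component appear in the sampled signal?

19.8 MHz

T = 10 ns → f = 1/T = 100 MHz.
100 MHz mod fs = 40.1 MHz.
40.1 MHz > fs/2 = 29.95 MHz, folds to fs − 40.1 MHz = 19.8 MHz.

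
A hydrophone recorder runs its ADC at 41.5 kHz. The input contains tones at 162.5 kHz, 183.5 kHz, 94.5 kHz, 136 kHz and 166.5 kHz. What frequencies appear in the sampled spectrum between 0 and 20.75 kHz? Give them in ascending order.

fs/2 = 20.75 kHz.
162.5 kHz mod fs = 38 kHz.
38 kHz > fs/2 = 20.75 kHz, folds to fs − 38 kHz = 3.5 kHz.
183.5 kHz mod fs = 17.5 kHz.
17.5 kHz ≤ fs/2 = 20.75 kHz, appears at 17.5 kHz.
94.5 kHz mod fs = 11.5 kHz.
11.5 kHz ≤ fs/2 = 20.75 kHz, appears at 11.5 kHz.
136 kHz mod fs = 11.5 kHz.
11.5 kHz ≤ fs/2 = 20.75 kHz, appears at 11.5 kHz.
166.5 kHz mod fs = 0.5 kHz.
0.5 kHz ≤ fs/2 = 20.75 kHz, appears at 0.5 kHz.
Distinct values: {0.5 kHz, 3.5 kHz, 11.5 kHz, 17.5 kHz}.

0.5 kHz, 3.5 kHz, 11.5 kHz, 17.5 kHz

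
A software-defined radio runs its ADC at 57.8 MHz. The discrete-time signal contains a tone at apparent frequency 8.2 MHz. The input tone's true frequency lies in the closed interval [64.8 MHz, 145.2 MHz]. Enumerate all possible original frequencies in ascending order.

66 MHz, 107.4 MHz, 123.8 MHz

Frequencies that alias to 8.2 MHz are k·fs ± 8.2 MHz for integer k ≥ 0.
k=0: 8.2 MHz.
k=1: 49.6 MHz, 66 MHz.
k=2: 107.4 MHz, 123.8 MHz.
k=3: 165.2 MHz, 181.6 MHz.
Within [64.8 MHz, 145.2 MHz]: 66 MHz, 107.4 MHz, 123.8 MHz.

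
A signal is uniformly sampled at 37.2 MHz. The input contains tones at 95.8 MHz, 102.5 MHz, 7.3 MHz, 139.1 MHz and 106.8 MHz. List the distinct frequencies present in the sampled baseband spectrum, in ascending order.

4.8 MHz, 7.3 MHz, 9.1 MHz, 9.7 MHz, 15.8 MHz

fs/2 = 18.6 MHz.
95.8 MHz mod fs = 21.4 MHz.
21.4 MHz > fs/2 = 18.6 MHz, folds to fs − 21.4 MHz = 15.8 MHz.
102.5 MHz mod fs = 28.1 MHz.
28.1 MHz > fs/2 = 18.6 MHz, folds to fs − 28.1 MHz = 9.1 MHz.
7.3 MHz ≤ fs/2 = 18.6 MHz, passes unchanged.
139.1 MHz mod fs = 27.5 MHz.
27.5 MHz > fs/2 = 18.6 MHz, folds to fs − 27.5 MHz = 9.7 MHz.
106.8 MHz mod fs = 32.4 MHz.
32.4 MHz > fs/2 = 18.6 MHz, folds to fs − 32.4 MHz = 4.8 MHz.
Distinct values: {4.8 MHz, 7.3 MHz, 9.1 MHz, 9.7 MHz, 15.8 MHz}.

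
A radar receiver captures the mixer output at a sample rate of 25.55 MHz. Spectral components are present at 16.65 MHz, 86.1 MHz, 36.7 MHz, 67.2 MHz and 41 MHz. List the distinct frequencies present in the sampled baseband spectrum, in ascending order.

fs/2 = 12.775 MHz.
16.65 MHz > fs/2 = 12.775 MHz, folds to fs − 16.65 MHz = 8.9 MHz.
86.1 MHz mod fs = 9.45 MHz.
9.45 MHz ≤ fs/2 = 12.775 MHz, appears at 9.45 MHz.
36.7 MHz mod fs = 11.15 MHz.
11.15 MHz ≤ fs/2 = 12.775 MHz, appears at 11.15 MHz.
67.2 MHz mod fs = 16.1 MHz.
16.1 MHz > fs/2 = 12.775 MHz, folds to fs − 16.1 MHz = 9.45 MHz.
41 MHz mod fs = 15.45 MHz.
15.45 MHz > fs/2 = 12.775 MHz, folds to fs − 15.45 MHz = 10.1 MHz.
Distinct values: {8.9 MHz, 9.45 MHz, 10.1 MHz, 11.15 MHz}.

8.9 MHz, 9.45 MHz, 10.1 MHz, 11.15 MHz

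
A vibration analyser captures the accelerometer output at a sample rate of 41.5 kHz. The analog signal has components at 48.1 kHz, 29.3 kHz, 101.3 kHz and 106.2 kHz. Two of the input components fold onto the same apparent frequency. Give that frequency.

18.3 kHz

fs/2 = 20.75 kHz.
48.1 kHz mod fs = 6.6 kHz.
6.6 kHz ≤ fs/2 = 20.75 kHz, appears at 6.6 kHz.
29.3 kHz > fs/2 = 20.75 kHz, folds to fs − 29.3 kHz = 12.2 kHz.
101.3 kHz mod fs = 18.3 kHz.
18.3 kHz ≤ fs/2 = 20.75 kHz, appears at 18.3 kHz.
106.2 kHz mod fs = 23.2 kHz.
23.2 kHz > fs/2 = 20.75 kHz, folds to fs − 23.2 kHz = 18.3 kHz.
101.3 kHz and 106.2 kHz both map to 18.3 kHz.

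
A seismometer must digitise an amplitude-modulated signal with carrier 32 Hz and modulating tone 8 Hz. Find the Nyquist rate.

AM sidebands sit at fc ± fm = 24 Hz and 40 Hz.
Highest-frequency component: 40 Hz.
Nyquist rate = 2 × 40 Hz = 80 Hz.

80 Hz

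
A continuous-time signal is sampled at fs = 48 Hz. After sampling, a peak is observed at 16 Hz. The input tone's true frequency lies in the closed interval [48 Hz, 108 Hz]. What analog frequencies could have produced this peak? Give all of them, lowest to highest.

Frequencies that alias to 16 Hz are k·fs ± 16 Hz for integer k ≥ 0.
k=0: 16 Hz.
k=1: 32 Hz, 64 Hz.
k=2: 80 Hz, 112 Hz.
k=3: 128 Hz, 160 Hz.
Within [48 Hz, 108 Hz]: 64 Hz, 80 Hz.

64 Hz, 80 Hz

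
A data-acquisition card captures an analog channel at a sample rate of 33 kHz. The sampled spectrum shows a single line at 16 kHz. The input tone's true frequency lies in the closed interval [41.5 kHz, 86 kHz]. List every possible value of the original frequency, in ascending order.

Frequencies that alias to 16 kHz are k·fs ± 16 kHz for integer k ≥ 0.
k=0: 16 kHz.
k=1: 17 kHz, 49 kHz.
k=2: 50 kHz, 82 kHz.
k=3: 83 kHz, 115 kHz.
k=4: 116 kHz, 148 kHz.
Within [41.5 kHz, 86 kHz]: 49 kHz, 50 kHz, 82 kHz, 83 kHz.

49 kHz, 50 kHz, 82 kHz, 83 kHz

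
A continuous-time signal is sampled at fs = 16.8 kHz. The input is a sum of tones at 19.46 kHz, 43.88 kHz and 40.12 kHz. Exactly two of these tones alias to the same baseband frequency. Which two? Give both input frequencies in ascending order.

40.12 kHz, 43.88 kHz

fs/2 = 8.4 kHz.
19.46 kHz mod fs = 2.66 kHz.
2.66 kHz ≤ fs/2 = 8.4 kHz, appears at 2.66 kHz.
43.88 kHz mod fs = 10.28 kHz.
10.28 kHz > fs/2 = 8.4 kHz, folds to fs − 10.28 kHz = 6.52 kHz.
40.12 kHz mod fs = 6.52 kHz.
6.52 kHz ≤ fs/2 = 8.4 kHz, appears at 6.52 kHz.
40.12 kHz and 43.88 kHz both map to 6.52 kHz.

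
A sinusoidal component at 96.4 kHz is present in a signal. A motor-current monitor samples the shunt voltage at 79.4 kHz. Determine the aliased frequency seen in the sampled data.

17 kHz

96.4 kHz mod fs = 17 kHz.
17 kHz ≤ fs/2 = 39.7 kHz, appears at 17 kHz.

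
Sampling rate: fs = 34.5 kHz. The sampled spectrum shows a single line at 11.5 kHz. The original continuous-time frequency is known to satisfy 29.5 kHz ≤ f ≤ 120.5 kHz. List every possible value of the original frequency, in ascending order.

46 kHz, 57.5 kHz, 80.5 kHz, 92 kHz, 115 kHz

Frequencies that alias to 11.5 kHz are k·fs ± 11.5 kHz for integer k ≥ 0.
k=0: 11.5 kHz.
k=1: 23 kHz, 46 kHz.
k=2: 57.5 kHz, 80.5 kHz.
k=3: 92 kHz, 115 kHz.
k=4: 126.5 kHz, 149.5 kHz.
Within [29.5 kHz, 120.5 kHz]: 46 kHz, 57.5 kHz, 80.5 kHz, 92 kHz, 115 kHz.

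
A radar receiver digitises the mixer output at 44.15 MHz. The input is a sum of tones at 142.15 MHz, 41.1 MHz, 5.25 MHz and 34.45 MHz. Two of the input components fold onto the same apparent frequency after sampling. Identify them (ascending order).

34.45 MHz, 142.15 MHz

fs/2 = 22.075 MHz.
142.15 MHz mod fs = 9.7 MHz.
9.7 MHz ≤ fs/2 = 22.075 MHz, appears at 9.7 MHz.
41.1 MHz > fs/2 = 22.075 MHz, folds to fs − 41.1 MHz = 3.05 MHz.
5.25 MHz ≤ fs/2 = 22.075 MHz, passes unchanged.
34.45 MHz > fs/2 = 22.075 MHz, folds to fs − 34.45 MHz = 9.7 MHz.
34.45 MHz and 142.15 MHz both map to 9.7 MHz.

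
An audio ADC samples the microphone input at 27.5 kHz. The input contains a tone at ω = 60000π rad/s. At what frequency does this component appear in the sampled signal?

2.5 kHz

ω = 60000π rad/s → f = ω/(2π) = 30000 Hz = 30 kHz.
30 kHz mod fs = 2.5 kHz.
2.5 kHz ≤ fs/2 = 13.75 kHz, appears at 2.5 kHz.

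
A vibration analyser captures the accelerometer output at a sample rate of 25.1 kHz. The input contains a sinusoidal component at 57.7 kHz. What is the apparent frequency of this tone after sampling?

7.5 kHz

57.7 kHz mod fs = 7.5 kHz.
7.5 kHz ≤ fs/2 = 12.55 kHz, appears at 7.5 kHz.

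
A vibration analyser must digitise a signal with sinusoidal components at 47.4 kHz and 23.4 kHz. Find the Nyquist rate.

94.8 kHz

Highest-frequency component: 47.4 kHz.
Nyquist rate = 2 × 47.4 kHz = 94.8 kHz.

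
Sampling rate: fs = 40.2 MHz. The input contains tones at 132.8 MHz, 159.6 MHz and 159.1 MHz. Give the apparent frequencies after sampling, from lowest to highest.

1.2 MHz, 1.7 MHz, 12.2 MHz

fs/2 = 20.1 MHz.
132.8 MHz mod fs = 12.2 MHz.
12.2 MHz ≤ fs/2 = 20.1 MHz, appears at 12.2 MHz.
159.6 MHz mod fs = 39 MHz.
39 MHz > fs/2 = 20.1 MHz, folds to fs − 39 MHz = 1.2 MHz.
159.1 MHz mod fs = 38.5 MHz.
38.5 MHz > fs/2 = 20.1 MHz, folds to fs − 38.5 MHz = 1.7 MHz.
Distinct values: {1.2 MHz, 1.7 MHz, 12.2 MHz}.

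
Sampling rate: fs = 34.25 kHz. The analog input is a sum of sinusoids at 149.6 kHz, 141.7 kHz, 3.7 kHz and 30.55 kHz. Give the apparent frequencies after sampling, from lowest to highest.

fs/2 = 17.125 kHz.
149.6 kHz mod fs = 12.6 kHz.
12.6 kHz ≤ fs/2 = 17.125 kHz, appears at 12.6 kHz.
141.7 kHz mod fs = 4.7 kHz.
4.7 kHz ≤ fs/2 = 17.125 kHz, appears at 4.7 kHz.
3.7 kHz ≤ fs/2 = 17.125 kHz, passes unchanged.
30.55 kHz > fs/2 = 17.125 kHz, folds to fs − 30.55 kHz = 3.7 kHz.
Distinct values: {3.7 kHz, 4.7 kHz, 12.6 kHz}.

3.7 kHz, 4.7 kHz, 12.6 kHz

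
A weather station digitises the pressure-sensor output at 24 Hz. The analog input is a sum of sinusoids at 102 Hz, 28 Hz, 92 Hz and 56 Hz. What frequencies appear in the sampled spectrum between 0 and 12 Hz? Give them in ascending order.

fs/2 = 12 Hz.
102 Hz mod fs = 6 Hz.
6 Hz ≤ fs/2 = 12 Hz, appears at 6 Hz.
28 Hz mod fs = 4 Hz.
4 Hz ≤ fs/2 = 12 Hz, appears at 4 Hz.
92 Hz mod fs = 20 Hz.
20 Hz > fs/2 = 12 Hz, folds to fs − 20 Hz = 4 Hz.
56 Hz mod fs = 8 Hz.
8 Hz ≤ fs/2 = 12 Hz, appears at 8 Hz.
Distinct values: {4 Hz, 6 Hz, 8 Hz}.

4 Hz, 6 Hz, 8 Hz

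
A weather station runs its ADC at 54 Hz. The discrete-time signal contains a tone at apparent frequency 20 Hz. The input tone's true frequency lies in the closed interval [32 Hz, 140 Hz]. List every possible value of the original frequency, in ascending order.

34 Hz, 74 Hz, 88 Hz, 128 Hz

Frequencies that alias to 20 Hz are k·fs ± 20 Hz for integer k ≥ 0.
k=0: 20 Hz.
k=1: 34 Hz, 74 Hz.
k=2: 88 Hz, 128 Hz.
k=3: 142 Hz, 182 Hz.
Within [32 Hz, 140 Hz]: 34 Hz, 74 Hz, 88 Hz, 128 Hz.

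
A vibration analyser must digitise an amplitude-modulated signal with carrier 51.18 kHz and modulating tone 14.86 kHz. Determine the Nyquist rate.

132.08 kHz

AM sidebands sit at fc ± fm = 36.32 kHz and 66.04 kHz.
Highest-frequency component: 66.04 kHz.
Nyquist rate = 2 × 66.04 kHz = 132.08 kHz.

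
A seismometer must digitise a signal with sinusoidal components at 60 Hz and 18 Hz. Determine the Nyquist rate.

Highest-frequency component: 60 Hz.
Nyquist rate = 2 × 60 Hz = 120 Hz.

120 Hz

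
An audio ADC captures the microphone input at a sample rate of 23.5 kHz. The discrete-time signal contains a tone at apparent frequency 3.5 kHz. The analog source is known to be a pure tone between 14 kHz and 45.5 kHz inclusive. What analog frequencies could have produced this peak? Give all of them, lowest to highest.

20 kHz, 27 kHz, 43.5 kHz

Frequencies that alias to 3.5 kHz are k·fs ± 3.5 kHz for integer k ≥ 0.
k=0: 3.5 kHz.
k=1: 20 kHz, 27 kHz.
k=2: 43.5 kHz, 50.5 kHz.
k=3: 67 kHz, 74 kHz.
Within [14 kHz, 45.5 kHz]: 20 kHz, 27 kHz, 43.5 kHz.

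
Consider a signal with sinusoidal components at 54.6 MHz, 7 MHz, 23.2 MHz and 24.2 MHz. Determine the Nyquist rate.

Highest-frequency component: 54.6 MHz.
Nyquist rate = 2 × 54.6 MHz = 109.2 MHz.

109.2 MHz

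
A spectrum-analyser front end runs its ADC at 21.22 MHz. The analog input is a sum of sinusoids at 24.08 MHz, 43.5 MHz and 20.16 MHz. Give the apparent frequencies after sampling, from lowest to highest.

fs/2 = 10.61 MHz.
24.08 MHz mod fs = 2.86 MHz.
2.86 MHz ≤ fs/2 = 10.61 MHz, appears at 2.86 MHz.
43.5 MHz mod fs = 1.06 MHz.
1.06 MHz ≤ fs/2 = 10.61 MHz, appears at 1.06 MHz.
20.16 MHz > fs/2 = 10.61 MHz, folds to fs − 20.16 MHz = 1.06 MHz.
Distinct values: {1.06 MHz, 2.86 MHz}.

1.06 MHz, 2.86 MHz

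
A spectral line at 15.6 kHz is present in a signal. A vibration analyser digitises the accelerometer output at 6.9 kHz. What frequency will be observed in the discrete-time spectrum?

1.8 kHz

15.6 kHz mod fs = 1.8 kHz.
1.8 kHz ≤ fs/2 = 3.45 kHz, appears at 1.8 kHz.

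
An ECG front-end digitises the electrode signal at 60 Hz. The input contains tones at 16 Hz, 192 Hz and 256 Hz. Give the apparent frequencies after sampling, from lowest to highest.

fs/2 = 30 Hz.
16 Hz ≤ fs/2 = 30 Hz, passes unchanged.
192 Hz mod fs = 12 Hz.
12 Hz ≤ fs/2 = 30 Hz, appears at 12 Hz.
256 Hz mod fs = 16 Hz.
16 Hz ≤ fs/2 = 30 Hz, appears at 16 Hz.
Distinct values: {12 Hz, 16 Hz}.

12 Hz, 16 Hz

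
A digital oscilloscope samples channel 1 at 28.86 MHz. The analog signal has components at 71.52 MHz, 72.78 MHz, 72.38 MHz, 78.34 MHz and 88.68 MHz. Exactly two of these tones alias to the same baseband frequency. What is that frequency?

fs/2 = 14.43 MHz.
71.52 MHz mod fs = 13.8 MHz.
13.8 MHz ≤ fs/2 = 14.43 MHz, appears at 13.8 MHz.
72.78 MHz mod fs = 15.06 MHz.
15.06 MHz > fs/2 = 14.43 MHz, folds to fs − 15.06 MHz = 13.8 MHz.
72.38 MHz mod fs = 14.66 MHz.
14.66 MHz > fs/2 = 14.43 MHz, folds to fs − 14.66 MHz = 14.2 MHz.
78.34 MHz mod fs = 20.62 MHz.
20.62 MHz > fs/2 = 14.43 MHz, folds to fs − 20.62 MHz = 8.24 MHz.
88.68 MHz mod fs = 2.1 MHz.
2.1 MHz ≤ fs/2 = 14.43 MHz, appears at 2.1 MHz.
71.52 MHz and 72.78 MHz both map to 13.8 MHz.

13.8 MHz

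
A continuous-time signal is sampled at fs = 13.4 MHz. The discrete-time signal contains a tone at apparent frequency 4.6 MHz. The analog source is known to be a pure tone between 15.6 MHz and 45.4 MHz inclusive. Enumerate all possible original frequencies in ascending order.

18 MHz, 22.2 MHz, 31.4 MHz, 35.6 MHz, 44.8 MHz

Frequencies that alias to 4.6 MHz are k·fs ± 4.6 MHz for integer k ≥ 0.
k=0: 4.6 MHz.
k=1: 8.8 MHz, 18 MHz.
k=2: 22.2 MHz, 31.4 MHz.
k=3: 35.6 MHz, 44.8 MHz.
k=4: 49 MHz, 58.2 MHz.
Within [15.6 MHz, 45.4 MHz]: 18 MHz, 22.2 MHz, 31.4 MHz, 35.6 MHz, 44.8 MHz.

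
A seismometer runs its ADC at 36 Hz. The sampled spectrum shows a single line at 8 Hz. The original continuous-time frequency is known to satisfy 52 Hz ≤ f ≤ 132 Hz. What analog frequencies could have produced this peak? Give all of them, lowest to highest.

Frequencies that alias to 8 Hz are k·fs ± 8 Hz for integer k ≥ 0.
k=0: 8 Hz.
k=1: 28 Hz, 44 Hz.
k=2: 64 Hz, 80 Hz.
k=3: 100 Hz, 116 Hz.
k=4: 136 Hz, 152 Hz.
Within [52 Hz, 132 Hz]: 64 Hz, 80 Hz, 100 Hz, 116 Hz.

64 Hz, 80 Hz, 100 Hz, 116 Hz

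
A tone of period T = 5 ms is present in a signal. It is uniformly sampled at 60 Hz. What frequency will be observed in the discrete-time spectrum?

T = 5 ms → f = 1/T = 200 Hz.
200 Hz mod fs = 20 Hz.
20 Hz ≤ fs/2 = 30 Hz, appears at 20 Hz.

20 Hz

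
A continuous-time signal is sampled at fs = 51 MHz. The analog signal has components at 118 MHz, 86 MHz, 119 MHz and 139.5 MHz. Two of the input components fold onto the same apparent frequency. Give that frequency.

16 MHz

fs/2 = 25.5 MHz.
118 MHz mod fs = 16 MHz.
16 MHz ≤ fs/2 = 25.5 MHz, appears at 16 MHz.
86 MHz mod fs = 35 MHz.
35 MHz > fs/2 = 25.5 MHz, folds to fs − 35 MHz = 16 MHz.
119 MHz mod fs = 17 MHz.
17 MHz ≤ fs/2 = 25.5 MHz, appears at 17 MHz.
139.5 MHz mod fs = 37.5 MHz.
37.5 MHz > fs/2 = 25.5 MHz, folds to fs − 37.5 MHz = 13.5 MHz.
86 MHz and 118 MHz both map to 16 MHz.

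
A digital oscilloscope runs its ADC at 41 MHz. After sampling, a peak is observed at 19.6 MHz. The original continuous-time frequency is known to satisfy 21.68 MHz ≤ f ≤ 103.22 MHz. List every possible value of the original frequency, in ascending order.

60.6 MHz, 62.4 MHz, 101.6 MHz

Frequencies that alias to 19.6 MHz are k·fs ± 19.6 MHz for integer k ≥ 0.
k=0: 19.6 MHz.
k=1: 21.4 MHz, 60.6 MHz.
k=2: 62.4 MHz, 101.6 MHz.
k=3: 103.4 MHz, 142.6 MHz.
Within [21.68 MHz, 103.22 MHz]: 60.6 MHz, 62.4 MHz, 101.6 MHz.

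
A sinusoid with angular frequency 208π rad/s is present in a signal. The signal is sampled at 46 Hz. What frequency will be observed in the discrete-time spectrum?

ω = 208π rad/s → f = ω/(2π) = 104 Hz.
104 Hz mod fs = 12 Hz.
12 Hz ≤ fs/2 = 23 Hz, appears at 12 Hz.

12 Hz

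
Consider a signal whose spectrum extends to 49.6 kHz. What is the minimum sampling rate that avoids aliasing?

99.2 kHz

Nyquist rate = 2 × 49.6 kHz = 99.2 kHz.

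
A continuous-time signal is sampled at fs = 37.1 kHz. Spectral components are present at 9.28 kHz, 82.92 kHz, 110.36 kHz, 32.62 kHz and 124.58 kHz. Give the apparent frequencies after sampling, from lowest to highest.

fs/2 = 18.55 kHz.
9.28 kHz ≤ fs/2 = 18.55 kHz, passes unchanged.
82.92 kHz mod fs = 8.72 kHz.
8.72 kHz ≤ fs/2 = 18.55 kHz, appears at 8.72 kHz.
110.36 kHz mod fs = 36.16 kHz.
36.16 kHz > fs/2 = 18.55 kHz, folds to fs − 36.16 kHz = 0.94 kHz.
32.62 kHz > fs/2 = 18.55 kHz, folds to fs − 32.62 kHz = 4.48 kHz.
124.58 kHz mod fs = 13.28 kHz.
13.28 kHz ≤ fs/2 = 18.55 kHz, appears at 13.28 kHz.
Distinct values: {0.94 kHz, 4.48 kHz, 8.72 kHz, 9.28 kHz, 13.28 kHz}.

0.94 kHz, 4.48 kHz, 8.72 kHz, 9.28 kHz, 13.28 kHz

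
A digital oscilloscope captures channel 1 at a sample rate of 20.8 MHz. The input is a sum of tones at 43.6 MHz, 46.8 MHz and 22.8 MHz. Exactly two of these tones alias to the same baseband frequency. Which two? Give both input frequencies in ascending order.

22.8 MHz, 43.6 MHz

fs/2 = 10.4 MHz.
43.6 MHz mod fs = 2 MHz.
2 MHz ≤ fs/2 = 10.4 MHz, appears at 2 MHz.
46.8 MHz mod fs = 5.2 MHz.
5.2 MHz ≤ fs/2 = 10.4 MHz, appears at 5.2 MHz.
22.8 MHz mod fs = 2 MHz.
2 MHz ≤ fs/2 = 10.4 MHz, appears at 2 MHz.
22.8 MHz and 43.6 MHz both map to 2 MHz.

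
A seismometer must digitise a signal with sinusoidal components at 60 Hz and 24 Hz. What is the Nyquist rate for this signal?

Highest-frequency component: 60 Hz.
Nyquist rate = 2 × 60 Hz = 120 Hz.

120 Hz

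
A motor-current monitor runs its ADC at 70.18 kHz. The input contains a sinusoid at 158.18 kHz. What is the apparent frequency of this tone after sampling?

158.18 kHz mod fs = 17.82 kHz.
17.82 kHz ≤ fs/2 = 35.09 kHz, appears at 17.82 kHz.

17.82 kHz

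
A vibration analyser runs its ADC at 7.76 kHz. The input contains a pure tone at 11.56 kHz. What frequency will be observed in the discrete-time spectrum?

11.56 kHz mod fs = 3.8 kHz.
3.8 kHz ≤ fs/2 = 3.88 kHz, appears at 3.8 kHz.

3.8 kHz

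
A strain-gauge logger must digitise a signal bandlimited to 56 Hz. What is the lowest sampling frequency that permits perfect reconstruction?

112 Hz

Nyquist rate = 2 × 56 Hz = 112 Hz.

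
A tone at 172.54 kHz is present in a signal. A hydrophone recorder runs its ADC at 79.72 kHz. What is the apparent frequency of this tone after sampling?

13.1 kHz

172.54 kHz mod fs = 13.1 kHz.
13.1 kHz ≤ fs/2 = 39.86 kHz, appears at 13.1 kHz.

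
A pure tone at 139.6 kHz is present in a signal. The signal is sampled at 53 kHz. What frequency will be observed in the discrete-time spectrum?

19.4 kHz

139.6 kHz mod fs = 33.6 kHz.
33.6 kHz > fs/2 = 26.5 kHz, folds to fs − 33.6 kHz = 19.4 kHz.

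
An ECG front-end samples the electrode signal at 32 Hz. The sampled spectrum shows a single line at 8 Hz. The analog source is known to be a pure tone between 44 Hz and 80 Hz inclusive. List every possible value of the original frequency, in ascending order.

56 Hz, 72 Hz

Frequencies that alias to 8 Hz are k·fs ± 8 Hz for integer k ≥ 0.
k=0: 8 Hz.
k=1: 24 Hz, 40 Hz.
k=2: 56 Hz, 72 Hz.
k=3: 88 Hz, 104 Hz.
Within [44 Hz, 80 Hz]: 56 Hz, 72 Hz.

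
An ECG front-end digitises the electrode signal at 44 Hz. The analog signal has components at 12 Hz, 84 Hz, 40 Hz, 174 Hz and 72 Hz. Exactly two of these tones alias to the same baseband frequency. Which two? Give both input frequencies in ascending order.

fs/2 = 22 Hz.
12 Hz ≤ fs/2 = 22 Hz, passes unchanged.
84 Hz mod fs = 40 Hz.
40 Hz > fs/2 = 22 Hz, folds to fs − 40 Hz = 4 Hz.
40 Hz > fs/2 = 22 Hz, folds to fs − 40 Hz = 4 Hz.
174 Hz mod fs = 42 Hz.
42 Hz > fs/2 = 22 Hz, folds to fs − 42 Hz = 2 Hz.
72 Hz mod fs = 28 Hz.
28 Hz > fs/2 = 22 Hz, folds to fs − 28 Hz = 16 Hz.
40 Hz and 84 Hz both map to 4 Hz.

40 Hz, 84 Hz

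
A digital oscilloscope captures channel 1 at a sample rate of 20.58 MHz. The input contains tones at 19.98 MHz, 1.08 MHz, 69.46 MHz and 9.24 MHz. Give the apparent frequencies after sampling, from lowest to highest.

0.6 MHz, 1.08 MHz, 7.72 MHz, 9.24 MHz

fs/2 = 10.29 MHz.
19.98 MHz > fs/2 = 10.29 MHz, folds to fs − 19.98 MHz = 0.6 MHz.
1.08 MHz ≤ fs/2 = 10.29 MHz, passes unchanged.
69.46 MHz mod fs = 7.72 MHz.
7.72 MHz ≤ fs/2 = 10.29 MHz, appears at 7.72 MHz.
9.24 MHz ≤ fs/2 = 10.29 MHz, passes unchanged.
Distinct values: {0.6 MHz, 1.08 MHz, 7.72 MHz, 9.24 MHz}.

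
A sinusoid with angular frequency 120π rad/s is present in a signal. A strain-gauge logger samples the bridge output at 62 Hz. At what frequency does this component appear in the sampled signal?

ω = 120π rad/s → f = ω/(2π) = 60 Hz.
60 Hz > fs/2 = 31 Hz, folds to fs − 60 Hz = 2 Hz.

2 Hz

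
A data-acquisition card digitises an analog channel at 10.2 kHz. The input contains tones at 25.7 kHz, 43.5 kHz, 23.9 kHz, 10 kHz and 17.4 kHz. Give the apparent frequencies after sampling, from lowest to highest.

fs/2 = 5.1 kHz.
25.7 kHz mod fs = 5.3 kHz.
5.3 kHz > fs/2 = 5.1 kHz, folds to fs − 5.3 kHz = 4.9 kHz.
43.5 kHz mod fs = 2.7 kHz.
2.7 kHz ≤ fs/2 = 5.1 kHz, appears at 2.7 kHz.
23.9 kHz mod fs = 3.5 kHz.
3.5 kHz ≤ fs/2 = 5.1 kHz, appears at 3.5 kHz.
10 kHz > fs/2 = 5.1 kHz, folds to fs − 10 kHz = 0.2 kHz.
17.4 kHz mod fs = 7.2 kHz.
7.2 kHz > fs/2 = 5.1 kHz, folds to fs − 7.2 kHz = 3 kHz.
Distinct values: {0.2 kHz, 2.7 kHz, 3 kHz, 3.5 kHz, 4.9 kHz}.

0.2 kHz, 2.7 kHz, 3 kHz, 3.5 kHz, 4.9 kHz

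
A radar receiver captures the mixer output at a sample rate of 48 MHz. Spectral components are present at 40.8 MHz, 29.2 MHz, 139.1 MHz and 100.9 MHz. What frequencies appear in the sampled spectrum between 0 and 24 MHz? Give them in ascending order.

4.9 MHz, 7.2 MHz, 18.8 MHz

fs/2 = 24 MHz.
40.8 MHz > fs/2 = 24 MHz, folds to fs − 40.8 MHz = 7.2 MHz.
29.2 MHz > fs/2 = 24 MHz, folds to fs − 29.2 MHz = 18.8 MHz.
139.1 MHz mod fs = 43.1 MHz.
43.1 MHz > fs/2 = 24 MHz, folds to fs − 43.1 MHz = 4.9 MHz.
100.9 MHz mod fs = 4.9 MHz.
4.9 MHz ≤ fs/2 = 24 MHz, appears at 4.9 MHz.
Distinct values: {4.9 MHz, 7.2 MHz, 18.8 MHz}.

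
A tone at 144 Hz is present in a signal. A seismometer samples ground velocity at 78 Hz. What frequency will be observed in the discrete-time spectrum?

144 Hz mod fs = 66 Hz.
66 Hz > fs/2 = 39 Hz, folds to fs − 66 Hz = 12 Hz.

12 Hz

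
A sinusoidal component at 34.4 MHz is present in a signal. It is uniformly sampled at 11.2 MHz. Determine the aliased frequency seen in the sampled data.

0.8 MHz

34.4 MHz mod fs = 0.8 MHz.
0.8 MHz ≤ fs/2 = 5.6 MHz, appears at 0.8 MHz.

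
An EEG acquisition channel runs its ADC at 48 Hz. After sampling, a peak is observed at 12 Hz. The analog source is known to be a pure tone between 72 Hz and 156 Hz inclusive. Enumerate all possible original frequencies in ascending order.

84 Hz, 108 Hz, 132 Hz, 156 Hz

Frequencies that alias to 12 Hz are k·fs ± 12 Hz for integer k ≥ 0.
k=0: 12 Hz.
k=1: 36 Hz, 60 Hz.
k=2: 84 Hz, 108 Hz.
k=3: 132 Hz, 156 Hz.
k=4: 180 Hz, 204 Hz.
Within [72 Hz, 156 Hz]: 84 Hz, 108 Hz, 132 Hz, 156 Hz.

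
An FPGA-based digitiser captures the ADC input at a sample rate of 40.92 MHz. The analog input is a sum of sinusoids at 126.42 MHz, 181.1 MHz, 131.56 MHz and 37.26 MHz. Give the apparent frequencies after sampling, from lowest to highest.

fs/2 = 20.46 MHz.
126.42 MHz mod fs = 3.66 MHz.
3.66 MHz ≤ fs/2 = 20.46 MHz, appears at 3.66 MHz.
181.1 MHz mod fs = 17.42 MHz.
17.42 MHz ≤ fs/2 = 20.46 MHz, appears at 17.42 MHz.
131.56 MHz mod fs = 8.8 MHz.
8.8 MHz ≤ fs/2 = 20.46 MHz, appears at 8.8 MHz.
37.26 MHz > fs/2 = 20.46 MHz, folds to fs − 37.26 MHz = 3.66 MHz.
Distinct values: {3.66 MHz, 8.8 MHz, 17.42 MHz}.

3.66 MHz, 8.8 MHz, 17.42 MHz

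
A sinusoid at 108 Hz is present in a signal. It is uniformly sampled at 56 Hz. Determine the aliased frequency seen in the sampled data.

4 Hz

108 Hz mod fs = 52 Hz.
52 Hz > fs/2 = 28 Hz, folds to fs − 52 Hz = 4 Hz.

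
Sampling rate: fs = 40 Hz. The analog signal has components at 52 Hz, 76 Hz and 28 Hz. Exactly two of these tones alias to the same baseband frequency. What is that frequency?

12 Hz

fs/2 = 20 Hz.
52 Hz mod fs = 12 Hz.
12 Hz ≤ fs/2 = 20 Hz, appears at 12 Hz.
76 Hz mod fs = 36 Hz.
36 Hz > fs/2 = 20 Hz, folds to fs − 36 Hz = 4 Hz.
28 Hz > fs/2 = 20 Hz, folds to fs − 28 Hz = 12 Hz.
28 Hz and 52 Hz both map to 12 Hz.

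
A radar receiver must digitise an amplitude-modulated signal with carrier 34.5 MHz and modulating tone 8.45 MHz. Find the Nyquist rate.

AM sidebands sit at fc ± fm = 26.05 MHz and 42.95 MHz.
Highest-frequency component: 42.95 MHz.
Nyquist rate = 2 × 42.95 MHz = 85.9 MHz.

85.9 MHz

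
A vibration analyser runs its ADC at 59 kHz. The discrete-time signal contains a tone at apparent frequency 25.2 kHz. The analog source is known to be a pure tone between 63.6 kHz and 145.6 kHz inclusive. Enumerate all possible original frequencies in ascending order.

84.2 kHz, 92.8 kHz, 143.2 kHz

Frequencies that alias to 25.2 kHz are k·fs ± 25.2 kHz for integer k ≥ 0.
k=0: 25.2 kHz.
k=1: 33.8 kHz, 84.2 kHz.
k=2: 92.8 kHz, 143.2 kHz.
k=3: 151.8 kHz, 202.2 kHz.
Within [63.6 kHz, 145.6 kHz]: 84.2 kHz, 92.8 kHz, 143.2 kHz.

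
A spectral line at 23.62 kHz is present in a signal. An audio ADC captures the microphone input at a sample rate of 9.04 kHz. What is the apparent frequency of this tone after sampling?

23.62 kHz mod fs = 5.54 kHz.
5.54 kHz > fs/2 = 4.52 kHz, folds to fs − 5.54 kHz = 3.5 kHz.

3.5 kHz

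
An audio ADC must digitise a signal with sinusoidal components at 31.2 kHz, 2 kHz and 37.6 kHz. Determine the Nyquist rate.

75.2 kHz

Highest-frequency component: 37.6 kHz.
Nyquist rate = 2 × 37.6 kHz = 75.2 kHz.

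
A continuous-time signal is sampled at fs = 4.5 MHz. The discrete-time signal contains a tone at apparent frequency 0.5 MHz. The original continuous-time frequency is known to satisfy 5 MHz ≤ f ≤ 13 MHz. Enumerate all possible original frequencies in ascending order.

5 MHz, 8.5 MHz, 9.5 MHz, 13 MHz

Frequencies that alias to 0.5 MHz are k·fs ± 0.5 MHz for integer k ≥ 0.
k=0: 0.5 MHz.
k=1: 4 MHz, 5 MHz.
k=2: 8.5 MHz, 9.5 MHz.
k=3: 13 MHz, 14 MHz.
k=4: 17.5 MHz, 18.5 MHz.
Within [5 MHz, 13 MHz]: 5 MHz, 8.5 MHz, 9.5 MHz, 13 MHz.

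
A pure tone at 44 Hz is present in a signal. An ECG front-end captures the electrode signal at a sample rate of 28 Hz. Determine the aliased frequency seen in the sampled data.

44 Hz mod fs = 16 Hz.
16 Hz > fs/2 = 14 Hz, folds to fs − 16 Hz = 12 Hz.

12 Hz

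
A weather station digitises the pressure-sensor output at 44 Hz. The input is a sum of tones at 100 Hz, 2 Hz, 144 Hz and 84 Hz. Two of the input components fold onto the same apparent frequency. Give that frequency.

fs/2 = 22 Hz.
100 Hz mod fs = 12 Hz.
12 Hz ≤ fs/2 = 22 Hz, appears at 12 Hz.
2 Hz ≤ fs/2 = 22 Hz, passes unchanged.
144 Hz mod fs = 12 Hz.
12 Hz ≤ fs/2 = 22 Hz, appears at 12 Hz.
84 Hz mod fs = 40 Hz.
40 Hz > fs/2 = 22 Hz, folds to fs − 40 Hz = 4 Hz.
100 Hz and 144 Hz both map to 12 Hz.

12 Hz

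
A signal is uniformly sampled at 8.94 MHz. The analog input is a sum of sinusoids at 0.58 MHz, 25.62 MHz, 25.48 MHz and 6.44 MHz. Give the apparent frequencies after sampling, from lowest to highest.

fs/2 = 4.47 MHz.
0.58 MHz ≤ fs/2 = 4.47 MHz, passes unchanged.
25.62 MHz mod fs = 7.74 MHz.
7.74 MHz > fs/2 = 4.47 MHz, folds to fs − 7.74 MHz = 1.2 MHz.
25.48 MHz mod fs = 7.6 MHz.
7.6 MHz > fs/2 = 4.47 MHz, folds to fs − 7.6 MHz = 1.34 MHz.
6.44 MHz > fs/2 = 4.47 MHz, folds to fs − 6.44 MHz = 2.5 MHz.
Distinct values: {0.58 MHz, 1.2 MHz, 1.34 MHz, 2.5 MHz}.

0.58 MHz, 1.2 MHz, 1.34 MHz, 2.5 MHz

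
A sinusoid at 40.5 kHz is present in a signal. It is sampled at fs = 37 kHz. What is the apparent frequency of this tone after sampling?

40.5 kHz mod fs = 3.5 kHz.
3.5 kHz ≤ fs/2 = 18.5 kHz, appears at 3.5 kHz.

3.5 kHz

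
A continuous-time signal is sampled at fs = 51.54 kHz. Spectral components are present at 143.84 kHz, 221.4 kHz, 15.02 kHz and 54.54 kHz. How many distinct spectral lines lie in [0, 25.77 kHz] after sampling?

fs/2 = 25.77 kHz.
143.84 kHz mod fs = 40.76 kHz.
40.76 kHz > fs/2 = 25.77 kHz, folds to fs − 40.76 kHz = 10.78 kHz.
221.4 kHz mod fs = 15.24 kHz.
15.24 kHz ≤ fs/2 = 25.77 kHz, appears at 15.24 kHz.
15.02 kHz ≤ fs/2 = 25.77 kHz, passes unchanged.
54.54 kHz mod fs = 3 kHz.
3 kHz ≤ fs/2 = 25.77 kHz, appears at 3 kHz.
Distinct values: {3 kHz, 10.78 kHz, 15.02 kHz, 15.24 kHz} → 4.

4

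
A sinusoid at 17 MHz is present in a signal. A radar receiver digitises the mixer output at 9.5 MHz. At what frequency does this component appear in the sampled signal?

2 MHz

17 MHz mod fs = 7.5 MHz.
7.5 MHz > fs/2 = 4.75 MHz, folds to fs − 7.5 MHz = 2 MHz.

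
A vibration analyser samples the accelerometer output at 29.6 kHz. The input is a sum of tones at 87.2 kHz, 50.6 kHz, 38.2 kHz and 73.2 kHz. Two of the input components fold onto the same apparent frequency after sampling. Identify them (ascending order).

fs/2 = 14.8 kHz.
87.2 kHz mod fs = 28 kHz.
28 kHz > fs/2 = 14.8 kHz, folds to fs − 28 kHz = 1.6 kHz.
50.6 kHz mod fs = 21 kHz.
21 kHz > fs/2 = 14.8 kHz, folds to fs − 21 kHz = 8.6 kHz.
38.2 kHz mod fs = 8.6 kHz.
8.6 kHz ≤ fs/2 = 14.8 kHz, appears at 8.6 kHz.
73.2 kHz mod fs = 14 kHz.
14 kHz ≤ fs/2 = 14.8 kHz, appears at 14 kHz.
38.2 kHz and 50.6 kHz both map to 8.6 kHz.

38.2 kHz, 50.6 kHz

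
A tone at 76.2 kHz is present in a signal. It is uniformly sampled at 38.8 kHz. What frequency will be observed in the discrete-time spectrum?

1.4 kHz

76.2 kHz mod fs = 37.4 kHz.
37.4 kHz > fs/2 = 19.4 kHz, folds to fs − 37.4 kHz = 1.4 kHz.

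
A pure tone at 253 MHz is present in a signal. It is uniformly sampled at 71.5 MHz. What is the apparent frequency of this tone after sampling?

253 MHz mod fs = 38.5 MHz.
38.5 MHz > fs/2 = 35.75 MHz, folds to fs − 38.5 MHz = 33 MHz.

33 MHz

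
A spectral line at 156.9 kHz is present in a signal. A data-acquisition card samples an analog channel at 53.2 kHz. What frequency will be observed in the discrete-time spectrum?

156.9 kHz mod fs = 50.5 kHz.
50.5 kHz > fs/2 = 26.6 kHz, folds to fs − 50.5 kHz = 2.7 kHz.

2.7 kHz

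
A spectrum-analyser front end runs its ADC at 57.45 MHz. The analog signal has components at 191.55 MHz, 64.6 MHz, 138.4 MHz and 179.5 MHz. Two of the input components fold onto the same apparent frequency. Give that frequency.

7.15 MHz

fs/2 = 28.725 MHz.
191.55 MHz mod fs = 19.2 MHz.
19.2 MHz ≤ fs/2 = 28.725 MHz, appears at 19.2 MHz.
64.6 MHz mod fs = 7.15 MHz.
7.15 MHz ≤ fs/2 = 28.725 MHz, appears at 7.15 MHz.
138.4 MHz mod fs = 23.5 MHz.
23.5 MHz ≤ fs/2 = 28.725 MHz, appears at 23.5 MHz.
179.5 MHz mod fs = 7.15 MHz.
7.15 MHz ≤ fs/2 = 28.725 MHz, appears at 7.15 MHz.
64.6 MHz and 179.5 MHz both map to 7.15 MHz.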